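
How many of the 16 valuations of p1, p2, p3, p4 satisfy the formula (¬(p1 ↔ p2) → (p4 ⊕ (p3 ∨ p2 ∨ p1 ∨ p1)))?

p1  p2  p3  p4  |  (p1 ↔ p2)  ¬(p1 ↔ p2)  (p3 ∨ p2 ∨ p1 ∨ p1)  (p4 ⊕ (p3 ∨ p2 ∨ p1 ∨ p1))  φ
F   F   F   F   |      T          F                F                       F               T
F   F   F   T   |      T          F                F                       T               T
F   F   T   F   |      T          F                T                       T               T
F   F   T   T   |      T          F                T                       F               T
F   T   F   F   |      F          T                T                       T               T
F   T   F   T   |      F          T                T                       F               F
F   T   T   F   |      F          T                T                       T               T
F   T   T   T   |      F          T                T                       F               F
T   F   F   F   |      F          T                T                       T               T
T   F   F   T   |      F          T                T                       F               F
T   F   T   F   |      F          T                T                       T               T
T   F   T   T   |      F          T                T                       F               F
T   T   F   F   |      T          F                T                       T               T
T   T   F   T   |      T          F                T                       F               T
T   T   T   F   |      T          F                T                       T               T
T   T   T   T   |      T          F                T                       F               T
The formula is true on 12 of the 16 rows.

12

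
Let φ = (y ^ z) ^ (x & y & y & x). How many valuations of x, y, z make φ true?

4

x | y | z | ((y ^ z) ^ (x & y & y & x))
- | - | - | ---------------------------
T | T | T |              T             
T | T | F |              F             
T | F | T |              T             
T | F | F |              F             
F | T | T |              F             
F | T | F |              T             
F | F | T |              T             
F | F | F |              F             
The formula is true on 4 of the 8 rows.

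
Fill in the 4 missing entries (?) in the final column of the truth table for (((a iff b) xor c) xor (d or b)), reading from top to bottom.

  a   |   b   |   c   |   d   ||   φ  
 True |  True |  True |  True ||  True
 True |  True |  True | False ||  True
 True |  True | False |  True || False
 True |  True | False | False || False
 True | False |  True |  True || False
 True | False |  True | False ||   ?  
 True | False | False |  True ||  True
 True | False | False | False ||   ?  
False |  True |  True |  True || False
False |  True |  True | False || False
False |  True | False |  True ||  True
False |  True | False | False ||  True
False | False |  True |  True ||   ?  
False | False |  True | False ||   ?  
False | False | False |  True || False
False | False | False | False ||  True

Row a=True, b=False, c=True, d=False: ((a iff b) xor c) = True, (d or b) = False, so the formula = True.
Row a=True, b=False, c=False, d=False: ((a iff b) xor c) = False, (d or b) = False, so the formula = False.
Row a=False, b=False, c=True, d=True: ((a iff b) xor c) = False, (d or b) = True, so the formula = True.
Row a=False, b=False, c=True, d=False: ((a iff b) xor c) = False, (d or b) = False, so the formula = False.

True, False, True, False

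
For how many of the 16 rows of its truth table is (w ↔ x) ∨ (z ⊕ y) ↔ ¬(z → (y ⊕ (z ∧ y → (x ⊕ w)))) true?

x | y | z | w || φ
F | F | F | F || F
F | F | F | T || T
F | F | T | F || F
F | F | T | T || F
F | T | F | F || F
F | T | F | T || F
F | T | T | F || F
F | T | T | T || F
T | F | F | F || T
T | F | F | T || F
T | F | T | F || F
T | F | T | T || F
T | T | F | F || F
T | T | F | T || F
T | T | T | F || F
T | T | T | T || F
The formula is true on 2 of the 16 rows.

2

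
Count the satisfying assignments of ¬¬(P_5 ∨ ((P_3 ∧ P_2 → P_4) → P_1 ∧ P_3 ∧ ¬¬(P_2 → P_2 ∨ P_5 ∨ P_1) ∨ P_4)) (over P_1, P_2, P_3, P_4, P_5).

P_1  P_2  P_3  P_4  P_5  |  φ
 T    T    T    T    T   |  T
 T    T    T    T    F   |  T
 T    T    T    F    T   |  T
 T    T    T    F    F   |  T
 T    T    F    T    T   |  T
 T    T    F    T    F   |  T
 T    T    F    F    T   |  T
 T    T    F    F    F   |  F
 T    F    T    T    T   |  T
 T    F    T    T    F   |  T
 T    F    T    F    T   |  T
 T    F    T    F    F   |  T
 T    F    F    T    T   |  T
 T    F    F    T    F   |  T
 T    F    F    F    T   |  T
 T    F    F    F    F   |  F
 F    T    T    T    T   |  T
 F    T    T    T    F   |  T
 F    T    T    F    T   |  T
 F    T    T    F    F   |  T
 F    T    F    T    T   |  T
 F    T    F    T    F   |  T
 F    T    F    F    T   |  T
 F    T    F    F    F   |  F
 F    F    T    T    T   |  T
 F    F    T    T    F   |  T
 F    F    T    F    T   |  T
 F    F    T    F    F   |  F
 F    F    F    T    T   |  T
 F    F    F    T    F   |  T
 F    F    F    F    T   |  T
 F    F    F    F    F   |  F
The formula is true on 27 of the 32 rows.

27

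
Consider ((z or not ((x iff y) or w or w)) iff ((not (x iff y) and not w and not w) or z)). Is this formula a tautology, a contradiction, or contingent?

x  y  z  w  |  (x iff y)  ((x iff y) or w or w)  not ((x iff y) or w or w)  not (x iff y)  not w  φ
T  T  T  T  |      T                T                        F                    F          F    T
T  T  T  F  |      T                T                        F                    F          T    T
T  T  F  T  |      T                T                        F                    F          F    T
T  T  F  F  |      T                T                        F                    F          T    T
T  F  T  T  |      F                T                        F                    T          F    T
T  F  T  F  |      F                F                        T                    T          T    T
T  F  F  T  |      F                T                        F                    T          F    T
T  F  F  F  |      F                F                        T                    T          T    T
F  T  T  T  |      F                T                        F                    T          F    T
F  T  T  F  |      F                F                        T                    T          T    T
F  T  F  T  |      F                T                        F                    T          F    T
F  T  F  F  |      F                F                        T                    T          T    T
F  F  T  T  |      T                T                        F                    F          F    T
F  F  T  F  |      T                T                        F                    F          T    T
F  F  F  T  |      T                T                        F                    F          F    T
F  F  F  F  |      T                T                        F                    F          T    T
Every row is T, so the formula is a tautology.

tautology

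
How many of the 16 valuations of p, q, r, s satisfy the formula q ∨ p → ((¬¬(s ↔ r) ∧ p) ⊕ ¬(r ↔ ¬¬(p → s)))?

14

p | q | r | s | φ
- | - | - | - | -
1 | 1 | 1 | 1 | 1
1 | 1 | 1 | 0 | 1
1 | 1 | 0 | 1 | 1
1 | 1 | 0 | 0 | 1
1 | 0 | 1 | 1 | 1
1 | 0 | 1 | 0 | 1
1 | 0 | 0 | 1 | 1
1 | 0 | 0 | 0 | 1
0 | 1 | 1 | 1 | 0
0 | 1 | 1 | 0 | 0
0 | 1 | 0 | 1 | 1
0 | 1 | 0 | 0 | 1
0 | 0 | 1 | 1 | 1
0 | 0 | 1 | 0 | 1
0 | 0 | 0 | 1 | 1
0 | 0 | 0 | 0 | 1
The formula is true on 14 of the 16 rows.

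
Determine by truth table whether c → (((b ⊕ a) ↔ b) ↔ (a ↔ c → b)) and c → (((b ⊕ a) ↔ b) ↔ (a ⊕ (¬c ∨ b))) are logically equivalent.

a | b | c | φ | ψ
- | - | - | - | -
T | T | T | F | T
T | T | F | T | T
T | F | T | T | F
T | F | F | T | T
F | T | T | F | T
F | T | F | T | T
F | F | T | T | F
F | F | F | T | T
The columns differ at a=T, b=T, c=T (φ=F, ψ=T), so they are not equivalent.

not equivalent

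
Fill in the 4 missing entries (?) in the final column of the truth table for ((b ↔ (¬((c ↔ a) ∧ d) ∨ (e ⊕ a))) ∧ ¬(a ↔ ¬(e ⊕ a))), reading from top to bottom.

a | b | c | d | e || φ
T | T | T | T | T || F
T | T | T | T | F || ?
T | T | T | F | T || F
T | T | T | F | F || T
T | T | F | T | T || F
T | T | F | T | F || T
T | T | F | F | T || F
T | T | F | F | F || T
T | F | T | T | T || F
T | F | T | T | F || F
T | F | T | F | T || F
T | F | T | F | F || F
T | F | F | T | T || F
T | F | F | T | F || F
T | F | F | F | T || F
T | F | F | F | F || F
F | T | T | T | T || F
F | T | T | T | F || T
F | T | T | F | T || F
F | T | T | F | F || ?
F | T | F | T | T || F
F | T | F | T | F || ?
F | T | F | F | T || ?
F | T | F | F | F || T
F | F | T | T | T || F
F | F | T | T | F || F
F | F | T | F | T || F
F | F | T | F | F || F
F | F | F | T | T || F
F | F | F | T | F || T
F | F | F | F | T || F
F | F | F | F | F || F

T, T, F, F

Row a=T, b=T, c=T, d=T, e=F: (b ↔ (¬((c ↔ a) ∧ d) ∨ (e ⊕ a))) = T, ¬(a ↔ ¬(e ⊕ a)) = T, so the formula = T.
Row a=F, b=T, c=T, d=F, e=F: (b ↔ (¬((c ↔ a) ∧ d) ∨ (e ⊕ a))) = T, ¬(a ↔ ¬(e ⊕ a)) = T, so the formula = T.
Row a=F, b=T, c=F, d=T, e=F: (b ↔ (¬((c ↔ a) ∧ d) ∨ (e ⊕ a))) = F, ¬(a ↔ ¬(e ⊕ a)) = T, so the formula = F.
Row a=F, b=T, c=F, d=F, e=T: (b ↔ (¬((c ↔ a) ∧ d) ∨ (e ⊕ a))) = T, ¬(a ↔ ¬(e ⊕ a)) = F, so the formula = F.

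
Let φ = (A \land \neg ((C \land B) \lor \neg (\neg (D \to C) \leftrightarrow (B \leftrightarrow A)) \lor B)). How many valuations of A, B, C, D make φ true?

3

  A   |   B   |   C   |   D   | (C \land B) | (D \to C) | \neg (D \to C) | (B \leftrightarrow A) |   φ  
----- | ----- | ----- | ----- | ----------- | --------- | -------------- | --------------------- | -----
False | False | False | False |    False    |    True   |     False      |          True         | False
False | False | False |  True |    False    |   False   |      True      |          True         | False
False | False |  True | False |    False    |    True   |     False      |          True         | False
False | False |  True |  True |    False    |    True   |     False      |          True         | False
False |  True | False | False |    False    |    True   |     False      |         False         | False
False |  True | False |  True |    False    |   False   |      True      |         False         | False
False |  True |  True | False |     True    |    True   |     False      |         False         | False
False |  True |  True |  True |     True    |    True   |     False      |         False         | False
 True | False | False | False |    False    |    True   |     False      |         False         |  True
 True | False | False |  True |    False    |   False   |      True      |         False         | False
 True | False |  True | False |    False    |    True   |     False      |         False         |  True
 True | False |  True |  True |    False    |    True   |     False      |         False         |  True
 True |  True | False | False |    False    |    True   |     False      |          True         | False
 True |  True | False |  True |    False    |   False   |      True      |          True         | False
 True |  True |  True | False |     True    |    True   |     False      |          True         | False
 True |  True |  True |  True |     True    |    True   |     False      |          True         | False
The formula is true on 3 of the 16 rows.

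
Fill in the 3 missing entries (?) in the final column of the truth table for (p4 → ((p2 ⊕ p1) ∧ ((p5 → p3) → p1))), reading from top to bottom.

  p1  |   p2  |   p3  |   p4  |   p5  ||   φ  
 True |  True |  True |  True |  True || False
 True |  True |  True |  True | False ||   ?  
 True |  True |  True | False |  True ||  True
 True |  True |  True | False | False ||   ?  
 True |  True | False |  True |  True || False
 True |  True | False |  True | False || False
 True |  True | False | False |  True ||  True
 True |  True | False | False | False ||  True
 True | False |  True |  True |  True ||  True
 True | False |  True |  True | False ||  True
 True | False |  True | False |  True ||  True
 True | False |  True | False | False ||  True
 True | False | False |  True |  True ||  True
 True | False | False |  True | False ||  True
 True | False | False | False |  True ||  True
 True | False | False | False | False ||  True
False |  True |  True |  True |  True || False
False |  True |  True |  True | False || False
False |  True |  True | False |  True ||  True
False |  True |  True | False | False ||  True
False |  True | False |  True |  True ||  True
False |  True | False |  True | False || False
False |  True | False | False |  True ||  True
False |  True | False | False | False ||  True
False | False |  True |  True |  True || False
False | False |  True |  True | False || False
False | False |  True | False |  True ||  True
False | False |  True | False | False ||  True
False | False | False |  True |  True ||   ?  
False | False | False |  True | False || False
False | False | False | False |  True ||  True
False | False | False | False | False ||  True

Row p1=True, p2=True, p3=True, p4=True, p5=False: ((p2 ⊕ p1) ∧ ((p5 → p3) → p1)) = False, so the formula = False.
Row p1=True, p2=True, p3=True, p4=False, p5=False: ((p2 ⊕ p1) ∧ ((p5 → p3) → p1)) = False, so the formula = True.
Row p1=False, p2=False, p3=False, p4=True, p5=True: ((p2 ⊕ p1) ∧ ((p5 → p3) → p1)) = False, so the formula = False.

False, True, False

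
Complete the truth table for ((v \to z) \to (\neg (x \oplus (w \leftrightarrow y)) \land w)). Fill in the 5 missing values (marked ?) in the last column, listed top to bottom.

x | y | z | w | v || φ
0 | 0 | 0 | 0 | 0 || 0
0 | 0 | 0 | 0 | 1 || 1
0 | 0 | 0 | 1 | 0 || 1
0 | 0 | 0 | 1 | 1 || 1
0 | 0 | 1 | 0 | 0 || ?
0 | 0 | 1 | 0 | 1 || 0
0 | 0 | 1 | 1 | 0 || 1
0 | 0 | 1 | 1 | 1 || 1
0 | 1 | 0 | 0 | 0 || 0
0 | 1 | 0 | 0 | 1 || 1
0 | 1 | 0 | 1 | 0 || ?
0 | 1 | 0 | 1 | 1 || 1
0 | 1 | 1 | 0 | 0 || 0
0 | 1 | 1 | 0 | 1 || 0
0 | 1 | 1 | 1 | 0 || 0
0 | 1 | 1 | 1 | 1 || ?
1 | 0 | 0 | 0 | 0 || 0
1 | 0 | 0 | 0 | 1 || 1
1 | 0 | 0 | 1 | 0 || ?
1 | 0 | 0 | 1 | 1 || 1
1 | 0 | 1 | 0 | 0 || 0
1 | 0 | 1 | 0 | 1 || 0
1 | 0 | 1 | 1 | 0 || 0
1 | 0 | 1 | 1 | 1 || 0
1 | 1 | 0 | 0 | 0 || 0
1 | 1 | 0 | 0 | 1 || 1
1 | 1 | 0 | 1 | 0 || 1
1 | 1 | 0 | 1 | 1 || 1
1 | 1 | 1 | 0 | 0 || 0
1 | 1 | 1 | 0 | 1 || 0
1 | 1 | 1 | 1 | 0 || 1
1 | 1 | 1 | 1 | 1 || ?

Row x=0, y=0, z=1, w=0, v=0: (v \to z) = 1, (\neg (x \oplus (w \leftrightarrow y)) \land w) = 0, so the formula = 0.
Row x=0, y=1, z=0, w=1, v=0: (v \to z) = 1, (\neg (x \oplus (w \leftrightarrow y)) \land w) = 0, so the formula = 0.
Row x=0, y=1, z=1, w=1, v=1: (v \to z) = 1, (\neg (x \oplus (w \leftrightarrow y)) \land w) = 0, so the formula = 0.
Row x=1, y=0, z=0, w=1, v=0: (v \to z) = 1, (\neg (x \oplus (w \leftrightarrow y)) \land w) = 0, so the formula = 0.
Row x=1, y=1, z=1, w=1, v=1: (v \to z) = 1, (\neg (x \oplus (w \leftrightarrow y)) \land w) = 1, so the formula = 1.

0, 0, 0, 0, 1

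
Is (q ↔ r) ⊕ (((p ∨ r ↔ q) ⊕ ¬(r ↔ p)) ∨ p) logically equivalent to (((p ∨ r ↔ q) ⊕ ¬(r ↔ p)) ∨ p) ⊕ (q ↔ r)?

equivalent

p | q | r | φ | ψ
- | - | - | - | -
1 | 1 | 1 | 0 | 0
1 | 1 | 0 | 1 | 1
1 | 0 | 1 | 1 | 1
1 | 0 | 0 | 0 | 0
0 | 1 | 1 | 1 | 1
0 | 1 | 0 | 0 | 0
0 | 0 | 1 | 1 | 1
0 | 0 | 0 | 0 | 0
The columns for φ and ψ agree on every row, so they are logically equivalent.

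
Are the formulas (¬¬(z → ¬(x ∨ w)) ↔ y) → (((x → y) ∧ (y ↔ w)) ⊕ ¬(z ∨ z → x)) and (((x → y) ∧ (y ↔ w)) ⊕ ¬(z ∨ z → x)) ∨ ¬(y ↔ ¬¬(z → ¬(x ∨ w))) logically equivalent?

x | y | z | w | φ | ψ
- | - | - | - | - | -
F | F | F | F | T | T
F | F | F | T | T | T
F | F | T | F | T | T
F | F | T | T | T | T
F | T | F | F | F | F
F | T | F | T | T | T
F | T | T | F | T | T
F | T | T | T | T | T
T | F | F | F | T | T
T | F | F | T | T | T
T | F | T | F | F | F
T | F | T | T | F | F
T | T | F | F | F | F
T | T | F | T | T | T
T | T | T | F | T | T
T | T | T | T | T | T
The columns for φ and ψ agree on every row, so they are logically equivalent.

equivalent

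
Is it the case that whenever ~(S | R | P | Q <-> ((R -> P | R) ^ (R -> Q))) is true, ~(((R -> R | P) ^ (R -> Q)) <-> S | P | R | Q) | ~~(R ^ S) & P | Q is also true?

  P      Q      R      S    |    φ      ψ  
 True   True   True   True  |   True   True
 True   True   True  False  |   True   True
 True   True  False   True  |   True   True
 True   True  False  False  |   True   True
 True  False   True   True  |  False  False
 True  False   True  False  |  False   True
 True  False  False   True  |   True   True
 True  False  False  False  |   True   True
False   True   True   True  |   True   True
False   True   True  False  |   True   True
False   True  False   True  |   True   True
False   True  False  False  |   True   True
False  False   True   True  |  False  False
False  False   True  False  |  False  False
False  False  False   True  |   True   True
False  False  False  False  |  False  False
In every row where φ is true, ψ is also true, so φ ⊨ ψ.

yes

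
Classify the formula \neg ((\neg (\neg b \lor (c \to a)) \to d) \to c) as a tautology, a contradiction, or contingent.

contingent

a | b | c | d || φ
F | F | F | F || T
F | F | F | T || T
F | F | T | F || F
F | F | T | T || F
F | T | F | F || T
F | T | F | T || T
F | T | T | F || F
F | T | T | T || F
T | F | F | F || T
T | F | F | T || T
T | F | T | F || F
T | F | T | T || F
T | T | F | F || T
T | T | F | T || T
T | T | T | F || F
T | T | T | T || F
8 of 16 rows are T, so the formula is contingent.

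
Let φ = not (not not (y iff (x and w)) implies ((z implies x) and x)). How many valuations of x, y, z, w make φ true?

x  y  z  w  |  (x and w)  (y iff (x and w))  not (y iff (x and w))  not not (y iff (x and w))  (z implies x)  ((z implies x) and x)  φ
0  0  0  0  |      0              1                    0                        1                    1                  0            1
0  0  0  1  |      0              1                    0                        1                    1                  0            1
0  0  1  0  |      0              1                    0                        1                    0                  0            1
0  0  1  1  |      0              1                    0                        1                    0                  0            1
0  1  0  0  |      0              0                    1                        0                    1                  0            0
0  1  0  1  |      0              0                    1                        0                    1                  0            0
0  1  1  0  |      0              0                    1                        0                    0                  0            0
0  1  1  1  |      0              0                    1                        0                    0                  0            0
1  0  0  0  |      0              1                    0                        1                    1                  1            0
1  0  0  1  |      1              0                    1                        0                    1                  1            0
1  0  1  0  |      0              1                    0                        1                    1                  1            0
1  0  1  1  |      1              0                    1                        0                    1                  1            0
1  1  0  0  |      0              0                    1                        0                    1                  1            0
1  1  0  1  |      1              1                    0                        1                    1                  1            0
1  1  1  0  |      0              0                    1                        0                    1                  1            0
1  1  1  1  |      1              1                    0                        1                    1                  1            0
The formula is true on 4 of the 16 rows.

4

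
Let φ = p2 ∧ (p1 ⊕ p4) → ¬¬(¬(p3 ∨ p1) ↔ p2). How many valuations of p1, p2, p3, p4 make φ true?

p1 | p2 | p3 | p4 || φ
1  | 1  | 1  | 1  || 1
1  | 1  | 1  | 0  || 0
1  | 1  | 0  | 1  || 1
1  | 1  | 0  | 0  || 0
1  | 0  | 1  | 1  || 1
1  | 0  | 1  | 0  || 1
1  | 0  | 0  | 1  || 1
1  | 0  | 0  | 0  || 1
0  | 1  | 1  | 1  || 0
0  | 1  | 1  | 0  || 1
0  | 1  | 0  | 1  || 1
0  | 1  | 0  | 0  || 1
0  | 0  | 1  | 1  || 1
0  | 0  | 1  | 0  || 1
0  | 0  | 0  | 1  || 1
0  | 0  | 0  | 0  || 1
The formula is true on 13 of the 16 rows.

13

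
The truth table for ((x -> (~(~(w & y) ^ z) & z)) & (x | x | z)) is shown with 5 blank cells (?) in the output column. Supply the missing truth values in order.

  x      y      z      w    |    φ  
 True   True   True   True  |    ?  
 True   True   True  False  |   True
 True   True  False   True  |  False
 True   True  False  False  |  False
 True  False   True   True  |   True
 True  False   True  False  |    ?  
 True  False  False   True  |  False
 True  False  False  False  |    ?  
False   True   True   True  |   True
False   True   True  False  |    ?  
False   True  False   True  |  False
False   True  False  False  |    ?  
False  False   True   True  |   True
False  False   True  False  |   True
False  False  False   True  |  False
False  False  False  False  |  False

Row x=True, y=True, z=True, w=True: (x -> (~(~(w & y) ^ z) & z)) = False, (x | x | z) = True, so the formula = False.
Row x=True, y=False, z=True, w=False: (x -> (~(~(w & y) ^ z) & z)) = True, (x | x | z) = True, so the formula = True.
Row x=True, y=False, z=False, w=False: (x -> (~(~(w & y) ^ z) & z)) = False, (x | x | z) = True, so the formula = False.
Row x=False, y=True, z=True, w=False: (x -> (~(~(w & y) ^ z) & z)) = True, (x | x | z) = True, so the formula = True.
Row x=False, y=True, z=False, w=False: (x -> (~(~(w & y) ^ z) & z)) = True, (x | x | z) = False, so the formula = False.

False, True, False, True, False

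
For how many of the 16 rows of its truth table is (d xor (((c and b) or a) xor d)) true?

10

a  b  c  d  |  φ
T  T  T  T  |  T
T  T  T  F  |  T
T  T  F  T  |  T
T  T  F  F  |  T
T  F  T  T  |  T
T  F  T  F  |  T
T  F  F  T  |  T
T  F  F  F  |  T
F  T  T  T  |  T
F  T  T  F  |  T
F  T  F  T  |  F
F  T  F  F  |  F
F  F  T  T  |  F
F  F  T  F  |  F
F  F  F  T  |  F
F  F  F  F  |  F
The formula is true on 10 of the 16 rows.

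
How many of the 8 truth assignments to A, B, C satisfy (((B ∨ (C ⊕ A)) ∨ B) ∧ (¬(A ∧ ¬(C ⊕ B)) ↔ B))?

4

A | B | C | (C ⊕ A) | (B ∨ (C ⊕ A)) | ((B ∨ (C ⊕ A)) ∨ B) | (C ⊕ B) | ¬(C ⊕ B) | (A ∧ ¬(C ⊕ B)) | ¬(A ∧ ¬(C ⊕ B)) | (¬(A ∧ ¬(C ⊕ B)) ↔ B) | φ
- | - | - | ------- | ------------- | ------------------- | ------- | -------- | -------------- | --------------- | --------------------- | -
F | F | F |    F    |       F       |          F          |    F    |    T     |       F        |        T        |           F           | F
F | F | T |    T    |       T       |          T          |    T    |    F     |       F        |        T        |           F           | F
F | T | F |    F    |       T       |          T          |    T    |    F     |       F        |        T        |           T           | T
F | T | T |    T    |       T       |          T          |    F    |    T     |       F        |        T        |           T           | T
T | F | F |    T    |       T       |          T          |    F    |    T     |       T        |        F        |           T           | T
T | F | T |    F    |       F       |          F          |    T    |    F     |       F        |        T        |           F           | F
T | T | F |    T    |       T       |          T          |    T    |    F     |       F        |        T        |           T           | T
T | T | T |    F    |       T       |          T          |    F    |    T     |       T        |        F        |           F           | F
The formula is true on 4 of the 8 rows.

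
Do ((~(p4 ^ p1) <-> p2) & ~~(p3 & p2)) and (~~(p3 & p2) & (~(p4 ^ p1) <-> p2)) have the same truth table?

p1  p2  p3  p4  |  φ  ψ
1   1   1   1   |  1  1
1   1   1   0   |  0  0
1   1   0   1   |  0  0
1   1   0   0   |  0  0
1   0   1   1   |  0  0
1   0   1   0   |  0  0
1   0   0   1   |  0  0
1   0   0   0   |  0  0
0   1   1   1   |  0  0
0   1   1   0   |  1  1
0   1   0   1   |  0  0
0   1   0   0   |  0  0
0   0   1   1   |  0  0
0   0   1   0   |  0  0
0   0   0   1   |  0  0
0   0   0   0   |  0  0
The columns for φ and ψ agree on every row, so they are logically equivalent.

equivalent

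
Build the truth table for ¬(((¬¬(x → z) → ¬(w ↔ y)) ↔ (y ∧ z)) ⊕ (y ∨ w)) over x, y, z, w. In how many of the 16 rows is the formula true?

4

x | y | z | w | (x → z) | ¬(x → z) | ¬¬(x → z) | (w ↔ y) | ¬(w ↔ y) | (¬¬(x → z) → ¬(w ↔ y)) | (y ∧ z) | (y ∨ w) | φ
- | - | - | - | ------- | -------- | --------- | ------- | -------- | ---------------------- | ------- | ------- | -
F | F | F | F |    T    |    F     |     T     |    T    |    F     |           F            |    F    |    F    | F
F | F | F | T |    T    |    F     |     T     |    F    |    T     |           T            |    F    |    T    | F
F | F | T | F |    T    |    F     |     T     |    T    |    F     |           F            |    F    |    F    | F
F | F | T | T |    T    |    F     |     T     |    F    |    T     |           T            |    F    |    T    | F
F | T | F | F |    T    |    F     |     T     |    F    |    T     |           T            |    F    |    T    | F
F | T | F | T |    T    |    F     |     T     |    T    |    F     |           F            |    F    |    T    | T
F | T | T | F |    T    |    F     |     T     |    F    |    T     |           T            |    T    |    T    | T
F | T | T | T |    T    |    F     |     T     |    T    |    F     |           F            |    T    |    T    | F
T | F | F | F |    F    |    T     |     F     |    T    |    F     |           T            |    F    |    F    | T
T | F | F | T |    F    |    T     |     F     |    F    |    T     |           T            |    F    |    T    | F
T | F | T | F |    T    |    F     |     T     |    T    |    F     |           F            |    F    |    F    | F
T | F | T | T |    T    |    F     |     T     |    F    |    T     |           T            |    F    |    T    | F
T | T | F | F |    F    |    T     |     F     |    F    |    T     |           T            |    F    |    T    | F
T | T | F | T |    F    |    T     |     F     |    T    |    F     |           T            |    F    |    T    | F
T | T | T | F |    T    |    F     |     T     |    F    |    T     |           T            |    T    |    T    | T
T | T | T | T |    T    |    F     |     T     |    T    |    F     |           F            |    T    |    T    | F
The formula is true on 4 of the 16 rows.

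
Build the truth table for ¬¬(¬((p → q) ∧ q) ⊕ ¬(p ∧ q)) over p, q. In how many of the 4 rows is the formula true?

1

p  q  |  (p → q)  ((p → q) ∧ q)  ¬((p → q) ∧ q)  (p ∧ q)  ¬(p ∧ q)  (¬((p → q) ∧ q) ⊕ ¬(p ∧ q))  ¬(¬((p → q) ∧ q) ⊕ ¬(p ∧ q))  ¬¬(¬((p → q) ∧ q) ⊕ ¬(p ∧ q))
1  1  |     1           1              0            1        0                   0                            1                              0              
1  0  |     0           0              1            0        1                   0                            1                              0              
0  1  |     1           1              0            0        1                   1                            0                              1              
0  0  |     1           0              1            0        1                   0                            1                              0              
The formula is true on 1 of the 4 rows.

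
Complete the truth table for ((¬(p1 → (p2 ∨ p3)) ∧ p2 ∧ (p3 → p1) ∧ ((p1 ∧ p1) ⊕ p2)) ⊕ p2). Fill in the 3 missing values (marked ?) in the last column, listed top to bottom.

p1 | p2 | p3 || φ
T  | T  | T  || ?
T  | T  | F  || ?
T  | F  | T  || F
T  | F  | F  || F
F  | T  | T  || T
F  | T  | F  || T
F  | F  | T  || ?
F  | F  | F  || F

Row p1=T, p2=T, p3=T: (¬(p1 → (p2 ∨ p3)) ∧ p2 ∧ (p3 → p1) ∧ ((p1 ∧ p1) ⊕ p2)) = F, so the formula = T.
Row p1=T, p2=T, p3=F: (¬(p1 → (p2 ∨ p3)) ∧ p2 ∧ (p3 → p1) ∧ ((p1 ∧ p1) ⊕ p2)) = F, so the formula = T.
Row p1=F, p2=F, p3=T: (¬(p1 → (p2 ∨ p3)) ∧ p2 ∧ (p3 → p1) ∧ ((p1 ∧ p1) ⊕ p2)) = F, so the formula = F.

T, T, F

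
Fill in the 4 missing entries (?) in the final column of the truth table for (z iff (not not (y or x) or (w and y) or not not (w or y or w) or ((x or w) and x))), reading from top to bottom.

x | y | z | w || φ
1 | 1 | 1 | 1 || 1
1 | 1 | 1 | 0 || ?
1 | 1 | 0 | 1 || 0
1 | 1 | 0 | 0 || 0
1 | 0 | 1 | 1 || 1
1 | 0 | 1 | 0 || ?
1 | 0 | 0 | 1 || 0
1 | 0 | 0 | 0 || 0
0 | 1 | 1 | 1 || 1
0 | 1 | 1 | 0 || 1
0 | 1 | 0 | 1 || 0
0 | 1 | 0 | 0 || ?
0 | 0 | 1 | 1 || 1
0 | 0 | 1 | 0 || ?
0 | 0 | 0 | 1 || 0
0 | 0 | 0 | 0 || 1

1, 1, 0, 0

Row x=1, y=1, z=1, w=0: (not not (y or x) or (w and y) or not not (w or y or w) or ((x or w) and x)) = 1, so the formula = 1.
Row x=1, y=0, z=1, w=0: (not not (y or x) or (w and y) or not not (w or y or w) or ((x or w) and x)) = 1, so the formula = 1.
Row x=0, y=1, z=0, w=0: (not not (y or x) or (w and y) or not not (w or y or w) or ((x or w) and x)) = 1, so the formula = 0.
Row x=0, y=0, z=1, w=0: (not not (y or x) or (w and y) or not not (w or y or w) or ((x or w) and x)) = 0, so the formula = 0.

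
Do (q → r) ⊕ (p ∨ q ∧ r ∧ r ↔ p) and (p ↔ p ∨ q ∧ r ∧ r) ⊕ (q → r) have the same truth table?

equivalent

p | q | r || φ | ψ
0 | 0 | 0 || 0 | 0
0 | 0 | 1 || 0 | 0
0 | 1 | 0 || 1 | 1
0 | 1 | 1 || 1 | 1
1 | 0 | 0 || 0 | 0
1 | 0 | 1 || 0 | 0
1 | 1 | 0 || 1 | 1
1 | 1 | 1 || 0 | 0
The columns for φ and ψ agree on every row, so they are logically equivalent.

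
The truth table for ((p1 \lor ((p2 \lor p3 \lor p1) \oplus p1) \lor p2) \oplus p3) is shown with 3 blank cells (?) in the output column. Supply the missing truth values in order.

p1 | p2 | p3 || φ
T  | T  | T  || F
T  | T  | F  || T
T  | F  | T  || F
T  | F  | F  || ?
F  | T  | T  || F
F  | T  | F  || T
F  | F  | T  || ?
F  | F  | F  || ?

T, F, F

Row p1=T, p2=F, p3=F: (p1 \lor ((p2 \lor p3 \lor p1) \oplus p1) \lor p2) = T, so the formula = T.
Row p1=F, p2=F, p3=T: (p1 \lor ((p2 \lor p3 \lor p1) \oplus p1) \lor p2) = T, so the formula = F.
Row p1=F, p2=F, p3=F: (p1 \lor ((p2 \lor p3 \lor p1) \oplus p1) \lor p2) = F, so the formula = F.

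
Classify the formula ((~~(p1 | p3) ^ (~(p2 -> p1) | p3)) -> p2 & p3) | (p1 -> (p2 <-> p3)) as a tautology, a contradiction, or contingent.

  p1  |   p2  |   p3  ||   φ  
 True |  True |  True ||  True
 True |  True | False || False
 True | False |  True ||  True
 True | False | False ||  True
False |  True |  True ||  True
False |  True | False ||  True
False | False |  True ||  True
False | False | False ||  True
7 of 8 rows are True, so the formula is contingent.

contingent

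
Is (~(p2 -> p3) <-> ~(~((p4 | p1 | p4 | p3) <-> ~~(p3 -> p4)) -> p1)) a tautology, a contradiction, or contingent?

p1  p2  p3  p4     (p2 -> p3)  ~(p2 -> p3)  (p4 | p1 | p4 | p3)  (p3 -> p4)  ~(p3 -> p4)  ~~(p3 -> p4)  φ
1   1   1   1          1            0                1               1            0            1        1
1   1   1   0          1            0                1               0            1            0        1
1   1   0   1          0            1                1               1            0            1        0
1   1   0   0          0            1                1               1            0            1        0
1   0   1   1          1            0                1               1            0            1        1
1   0   1   0          1            0                1               0            1            0        1
1   0   0   1          1            0                1               1            0            1        1
1   0   0   0          1            0                1               1            0            1        1
0   1   1   1          1            0                1               1            0            1        1
0   1   1   0          1            0                1               0            1            0        0
0   1   0   1          0            1                1               1            0            1        0
0   1   0   0          0            1                0               1            0            1        1
0   0   1   1          1            0                1               1            0            1        1
0   0   1   0          1            0                1               0            1            0        0
0   0   0   1          1            0                1               1            0            1        1
0   0   0   0          1            0                0               1            0            1        0
10 of 16 rows are 1, so the formula is contingent.

contingent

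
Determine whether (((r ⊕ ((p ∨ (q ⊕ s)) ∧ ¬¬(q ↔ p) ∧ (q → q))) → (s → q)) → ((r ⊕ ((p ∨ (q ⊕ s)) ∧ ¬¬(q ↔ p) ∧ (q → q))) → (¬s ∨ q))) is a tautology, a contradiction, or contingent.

  p      q      r      s    |  (q ⊕ s)  (p ∨ (q ⊕ s))  (q ↔ p)  ¬(q ↔ p)  ¬¬(q ↔ p)  (q → q)  (s → q)    ¬s   (¬s ∨ q)    φ  
 True   True   True   True  |   False        True        True    False       True      True     True   False    True     True
 True   True   True  False  |    True        True        True    False       True      True     True    True    True     True
 True   True  False   True  |   False        True        True    False       True      True     True   False    True     True
 True   True  False  False  |    True        True        True    False       True      True     True    True    True     True
 True  False   True   True  |    True        True       False     True      False      True    False   False   False     True
 True  False   True  False  |   False        True       False     True      False      True     True    True    True     True
 True  False  False   True  |    True        True       False     True      False      True    False   False   False     True
 True  False  False  False  |   False        True       False     True      False      True     True    True    True     True
False   True   True   True  |   False       False       False     True      False      True     True   False    True     True
False   True   True  False  |    True        True       False     True      False      True     True    True    True     True
False   True  False   True  |   False       False       False     True      False      True     True   False    True     True
False   True  False  False  |    True        True       False     True      False      True     True    True    True     True
False  False   True   True  |    True        True        True    False       True      True    False   False   False     True
False  False   True  False  |   False       False        True    False       True      True     True    True    True     True
False  False  False   True  |    True        True        True    False       True      True    False   False   False     True
False  False  False  False  |   False       False        True    False       True      True     True    True    True     True
Every row is True, so the formula is a tautology.

tautology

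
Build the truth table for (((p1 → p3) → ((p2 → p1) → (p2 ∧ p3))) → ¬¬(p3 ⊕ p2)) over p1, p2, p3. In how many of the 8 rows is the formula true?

5

p1 | p2 | p3 | φ
-- | -- | -- | -
0  | 0  | 0  | 1
0  | 0  | 1  | 1
0  | 1  | 0  | 1
0  | 1  | 1  | 0
1  | 0  | 0  | 0
1  | 0  | 1  | 1
1  | 1  | 0  | 1
1  | 1  | 1  | 0
The formula is true on 5 of the 8 rows.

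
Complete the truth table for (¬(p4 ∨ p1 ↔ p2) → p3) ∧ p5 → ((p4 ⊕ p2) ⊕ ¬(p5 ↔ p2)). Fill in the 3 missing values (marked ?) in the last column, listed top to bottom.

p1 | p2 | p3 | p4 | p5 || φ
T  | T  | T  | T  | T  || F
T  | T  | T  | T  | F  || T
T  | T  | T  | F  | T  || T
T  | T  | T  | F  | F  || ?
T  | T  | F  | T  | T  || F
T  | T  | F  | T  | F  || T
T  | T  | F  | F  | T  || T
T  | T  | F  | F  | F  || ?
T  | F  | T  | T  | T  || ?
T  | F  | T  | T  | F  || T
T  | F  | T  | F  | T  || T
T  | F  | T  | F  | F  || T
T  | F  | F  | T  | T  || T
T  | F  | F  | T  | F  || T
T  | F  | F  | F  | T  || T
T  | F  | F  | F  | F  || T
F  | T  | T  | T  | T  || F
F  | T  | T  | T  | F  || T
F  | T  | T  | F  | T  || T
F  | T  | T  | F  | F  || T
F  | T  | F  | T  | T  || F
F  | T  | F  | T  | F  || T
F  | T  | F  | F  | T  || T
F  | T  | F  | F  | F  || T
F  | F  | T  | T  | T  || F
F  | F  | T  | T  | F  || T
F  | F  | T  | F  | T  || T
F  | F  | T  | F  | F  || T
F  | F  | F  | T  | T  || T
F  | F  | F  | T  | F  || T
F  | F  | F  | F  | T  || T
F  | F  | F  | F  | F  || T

T, T, F

Row p1=T, p2=T, p3=T, p4=F, p5=F: ((¬(p4 ∨ p1 ↔ p2) → p3) ∧ p5) = F, ((p4 ⊕ p2) ⊕ ¬(p5 ↔ p2)) = F, so the formula = T.
Row p1=T, p2=T, p3=F, p4=F, p5=F: ((¬(p4 ∨ p1 ↔ p2) → p3) ∧ p5) = F, ((p4 ⊕ p2) ⊕ ¬(p5 ↔ p2)) = F, so the formula = T.
Row p1=T, p2=F, p3=T, p4=T, p5=T: ((¬(p4 ∨ p1 ↔ p2) → p3) ∧ p5) = T, ((p4 ⊕ p2) ⊕ ¬(p5 ↔ p2)) = F, so the formula = F.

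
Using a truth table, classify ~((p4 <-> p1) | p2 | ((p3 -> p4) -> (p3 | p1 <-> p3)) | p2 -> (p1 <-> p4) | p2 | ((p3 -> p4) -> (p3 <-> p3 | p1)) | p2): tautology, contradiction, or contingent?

p1  p2  p3  p4     (p4 <-> p1)  (p3 -> p4)  (p3 | p1)  ((p3 | p1) <-> p3)  (p1 <-> p4)  (p3 <-> (p3 | p1))  φ
T   T   T   T           T           T           T              T                T               T           F
T   T   T   F           F           F           T              T                F               T           F
T   T   F   T           T           T           T              F                T               F           F
T   T   F   F           F           T           T              F                F               F           F
T   F   T   T           T           T           T              T                T               T           F
T   F   T   F           F           F           T              T                F               T           F
T   F   F   T           T           T           T              F                T               F           F
T   F   F   F           F           T           T              F                F               F           F
F   T   T   T           F           T           T              T                F               T           F
F   T   T   F           T           F           T              T                T               T           F
F   T   F   T           F           T           F              T                F               T           F
F   T   F   F           T           T           F              T                T               T           F
F   F   T   T           F           T           T              T                F               T           F
F   F   T   F           T           F           T              T                T               T           F
F   F   F   T           F           T           F              T                F               T           F
F   F   F   F           T           T           F              T                T               T           F
Every row is F, so the formula is a contradiction.

contradiction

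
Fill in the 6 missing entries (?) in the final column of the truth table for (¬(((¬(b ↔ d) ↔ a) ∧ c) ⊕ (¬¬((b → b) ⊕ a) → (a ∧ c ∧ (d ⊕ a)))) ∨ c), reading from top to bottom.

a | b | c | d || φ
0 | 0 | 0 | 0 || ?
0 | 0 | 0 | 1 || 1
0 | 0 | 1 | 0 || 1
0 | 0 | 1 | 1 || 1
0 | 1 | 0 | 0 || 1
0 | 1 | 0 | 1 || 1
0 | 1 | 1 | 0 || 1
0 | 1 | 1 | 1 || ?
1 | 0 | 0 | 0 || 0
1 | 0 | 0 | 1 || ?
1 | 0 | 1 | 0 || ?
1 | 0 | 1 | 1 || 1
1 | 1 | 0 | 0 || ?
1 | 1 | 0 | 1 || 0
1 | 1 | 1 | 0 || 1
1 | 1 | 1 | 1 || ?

1, 1, 0, 1, 0, 1

Row a=0, b=0, c=0, d=0: ¬(((¬(b ↔ d) ↔ a) ∧ c) ⊕ (¬¬((b → b) ⊕ a) → (a ∧ c ∧ (d ⊕ a)))) = 1, so the formula = 1.
Row a=0, b=1, c=1, d=1: ¬(((¬(b ↔ d) ↔ a) ∧ c) ⊕ (¬¬((b → b) ⊕ a) → (a ∧ c ∧ (d ⊕ a)))) = 0, so the formula = 1.
Row a=1, b=0, c=0, d=1: ¬(((¬(b ↔ d) ↔ a) ∧ c) ⊕ (¬¬((b → b) ⊕ a) → (a ∧ c ∧ (d ⊕ a)))) = 0, so the formula = 0.
Row a=1, b=0, c=1, d=0: ¬(((¬(b ↔ d) ↔ a) ∧ c) ⊕ (¬¬((b → b) ⊕ a) → (a ∧ c ∧ (d ⊕ a)))) = 0, so the formula = 1.
Row a=1, b=1, c=0, d=0: ¬(((¬(b ↔ d) ↔ a) ∧ c) ⊕ (¬¬((b → b) ⊕ a) → (a ∧ c ∧ (d ⊕ a)))) = 0, so the formula = 0.
Row a=1, b=1, c=1, d=1: ¬(((¬(b ↔ d) ↔ a) ∧ c) ⊕ (¬¬((b → b) ⊕ a) → (a ∧ c ∧ (d ⊕ a)))) = 0, so the formula = 1.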